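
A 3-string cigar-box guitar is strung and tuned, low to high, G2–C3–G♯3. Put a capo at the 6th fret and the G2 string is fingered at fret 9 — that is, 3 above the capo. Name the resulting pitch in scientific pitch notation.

The capo raises the open G2 by 6 semitones to C♯3; fretting 3 more gives G2 + 6 + 3 = G2 + 9 semitones = E3.

E3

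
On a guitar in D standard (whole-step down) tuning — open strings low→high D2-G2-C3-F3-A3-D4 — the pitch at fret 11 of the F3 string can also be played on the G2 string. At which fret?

F3 at fret 11 is F3 + 11 semitones = E4.
The open G2 string is 10 semitones below the open F3, so the same pitch on the G2 string lies at fret 11 + 10 = 21.

21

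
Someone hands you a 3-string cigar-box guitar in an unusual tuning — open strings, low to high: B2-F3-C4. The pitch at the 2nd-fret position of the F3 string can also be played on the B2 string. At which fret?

8

F3 at fret 2 is F3 + 2 semitones = G3.
The open B2 string is 6 semitones below the open F3, so the same pitch on the B2 string lies at fret 2 + 6 = 8.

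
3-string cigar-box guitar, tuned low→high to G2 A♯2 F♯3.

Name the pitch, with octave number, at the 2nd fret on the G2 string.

A2

Each fret is one semitone, so G2 + 2 = A2.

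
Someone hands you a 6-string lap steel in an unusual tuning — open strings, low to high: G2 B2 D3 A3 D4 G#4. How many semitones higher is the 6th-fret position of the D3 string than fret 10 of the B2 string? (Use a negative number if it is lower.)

-1 semitone

D3 at fret 6 → G#3 (MIDI 56); B2 at fret 10 → A3 (MIDI 57).
56 − 57 = -1, so the two pitches are 1 semitone apart.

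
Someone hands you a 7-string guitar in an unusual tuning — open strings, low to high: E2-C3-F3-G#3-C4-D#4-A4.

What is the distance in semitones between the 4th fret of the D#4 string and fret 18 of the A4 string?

D#4 at fret 4 → G4 (MIDI 67); A4 at fret 18 → D#6 (MIDI 87).
67 − 87 = -20, so the two pitches are 20 semitones apart, with D#6 the higher.

20 semitones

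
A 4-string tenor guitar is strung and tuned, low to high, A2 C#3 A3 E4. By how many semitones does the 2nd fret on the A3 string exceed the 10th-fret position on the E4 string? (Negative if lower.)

A3 at fret 2 → B3 (MIDI 59); E4 at fret 10 → D5 (MIDI 74).
59 − 74 = -15, so the two pitches are 15 semitones apart.

-15 semitones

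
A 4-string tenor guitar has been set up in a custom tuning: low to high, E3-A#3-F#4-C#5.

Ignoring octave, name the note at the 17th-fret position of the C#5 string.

F#

The open C#5 string plus 17 semitones: C#–D–D#–E–…–E–F–F#.
(Equivalently spelled Gb.)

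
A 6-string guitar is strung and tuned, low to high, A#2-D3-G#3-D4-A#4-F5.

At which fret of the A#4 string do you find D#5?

5

D#5 is 5 semitones above the open A#4 (A#–B–C–C#–D–D#), so it sits at fret 5.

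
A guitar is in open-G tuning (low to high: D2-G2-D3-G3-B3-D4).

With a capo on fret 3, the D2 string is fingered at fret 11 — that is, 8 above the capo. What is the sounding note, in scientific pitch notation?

C#3

The capo raises the open D2 by 3 semitones to F2; fretting 8 more gives D2 + 3 + 8 = D2 + 11 semitones = C#3.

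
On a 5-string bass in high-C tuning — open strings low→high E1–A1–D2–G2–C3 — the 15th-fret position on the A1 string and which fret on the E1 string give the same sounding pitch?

Fret 15 on A1 is MIDI 33 + 15 = 48 (C3). On the E1 string (open MIDI 28), that pitch is 48 − 28 = fret 20.

20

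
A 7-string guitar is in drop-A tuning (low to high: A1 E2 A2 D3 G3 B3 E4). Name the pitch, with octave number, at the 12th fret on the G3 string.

The open G3 string plus 12 semitones: G–G#–A–A#–…–F–F#–G.
The walk passes from B into C once, so the octave number goes from 3 to 4.

G4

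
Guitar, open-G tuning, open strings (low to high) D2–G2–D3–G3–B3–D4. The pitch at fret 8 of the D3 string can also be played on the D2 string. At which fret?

20

D3 at fret 8 is D3 + 8 semitones = A♯3.
The open D2 string is 12 semitones below the open D3, so the same pitch on the D2 string lies at fret 8 + 12 = 20.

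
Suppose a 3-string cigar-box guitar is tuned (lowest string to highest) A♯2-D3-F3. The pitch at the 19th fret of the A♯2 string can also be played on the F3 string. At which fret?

12

A♯2 at fret 19 is A♯2 + 19 semitones = F4.
The open F3 string is 7 semitones above the open A♯2, so the same pitch on the F3 string lies at fret 19 − 7 = 12.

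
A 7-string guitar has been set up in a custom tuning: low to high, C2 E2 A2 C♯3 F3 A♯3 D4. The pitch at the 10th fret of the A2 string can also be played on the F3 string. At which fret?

2

A2 at fret 10 is A2 + 10 semitones = G3.
The open F3 string is 8 semitones above the open A2, so the same pitch on the F3 string lies at fret 10 − 8 = 2.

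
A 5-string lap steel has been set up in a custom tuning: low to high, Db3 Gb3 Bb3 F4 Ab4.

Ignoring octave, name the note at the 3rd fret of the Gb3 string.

A

Gb3 is MIDI 54. Adding 3 gives 57; 57 mod 12 = 9, i.e. A.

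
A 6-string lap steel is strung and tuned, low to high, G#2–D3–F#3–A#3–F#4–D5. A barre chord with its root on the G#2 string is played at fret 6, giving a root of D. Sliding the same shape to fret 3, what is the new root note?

Moving from fret 6 to fret 3 shifts the root by -3 semitones.
D down 3 semitones is B.

B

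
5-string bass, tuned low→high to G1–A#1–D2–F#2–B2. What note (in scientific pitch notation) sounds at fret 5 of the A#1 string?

The open A#1 string plus 5 semitones: A#–B–C–C#–D–D#.
The walk passes from B into C once, so the octave number goes from 1 to 2.

D#2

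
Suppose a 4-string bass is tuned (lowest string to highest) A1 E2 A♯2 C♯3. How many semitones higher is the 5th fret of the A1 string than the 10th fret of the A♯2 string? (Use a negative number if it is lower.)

-18 semitones

A1 at fret 5 → D2 (MIDI 38); A♯2 at fret 10 → G♯3 (MIDI 56).
38 − 56 = -18, so the two pitches are 18 semitones apart.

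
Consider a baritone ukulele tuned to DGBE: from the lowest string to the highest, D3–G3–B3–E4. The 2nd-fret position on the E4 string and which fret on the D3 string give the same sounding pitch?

16

Fret 2 on E4 is MIDI 64 + 2 = 66 (F#4). On the D3 string (open MIDI 50), that pitch is 66 − 50 = fret 16.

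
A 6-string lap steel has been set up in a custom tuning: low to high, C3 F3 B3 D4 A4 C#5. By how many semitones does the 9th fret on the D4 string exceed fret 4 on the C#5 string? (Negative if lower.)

-6 semitones

D4 at fret 9 → B4 (MIDI 71); C#5 at fret 4 → F5 (MIDI 77).
71 − 77 = -6, so the two pitches are 6 semitones apart.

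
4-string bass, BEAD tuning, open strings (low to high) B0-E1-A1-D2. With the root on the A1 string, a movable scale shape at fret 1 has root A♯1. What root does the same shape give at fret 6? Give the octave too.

Moving from fret 1 to fret 6 shifts the root by 5 semitones.
A♯1 up 5 semitones is D♯2.

D♯2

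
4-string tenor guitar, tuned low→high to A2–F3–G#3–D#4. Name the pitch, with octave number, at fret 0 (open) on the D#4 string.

Fret 0 is the open string itself, so the pitch is just D#4.
(Equivalently spelled Eb4.)

D#4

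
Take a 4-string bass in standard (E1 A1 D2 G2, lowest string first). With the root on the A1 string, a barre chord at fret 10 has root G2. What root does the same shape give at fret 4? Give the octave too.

Moving from fret 10 to fret 4 shifts the root by -6 semitones.
G2 down 6 semitones is C#2.

C#2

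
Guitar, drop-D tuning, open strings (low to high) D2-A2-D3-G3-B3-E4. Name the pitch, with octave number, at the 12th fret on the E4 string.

The open E4 string plus 12 semitones: E–F–F#–G–…–D–D#–E.
The walk passes from B into C once, so the octave number goes from 4 to 5.

E5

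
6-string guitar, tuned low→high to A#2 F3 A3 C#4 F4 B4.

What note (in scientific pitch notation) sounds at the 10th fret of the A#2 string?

A#2 is MIDI 46. Adding 10 gives 56, which is G#3.

G#3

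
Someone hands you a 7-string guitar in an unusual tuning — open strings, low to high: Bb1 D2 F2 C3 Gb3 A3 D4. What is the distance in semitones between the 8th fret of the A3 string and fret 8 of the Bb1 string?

A3 at fret 8 → F4 (MIDI 65); Bb1 at fret 8 → Gb2 (MIDI 42).
65 − 42 = 23, so the two pitches are 23 semitones apart, with F4 the higher.

23 semitones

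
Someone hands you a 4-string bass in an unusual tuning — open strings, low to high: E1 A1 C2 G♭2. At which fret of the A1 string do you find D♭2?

4

D♭2 is 4 semitones above the open A1 (A–Bb–B–C–Db), so it sits at fret 4.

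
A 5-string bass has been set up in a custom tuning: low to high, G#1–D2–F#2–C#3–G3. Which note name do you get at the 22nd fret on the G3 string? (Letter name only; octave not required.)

F

Each fret is one semitone, so G3 + 22 = F.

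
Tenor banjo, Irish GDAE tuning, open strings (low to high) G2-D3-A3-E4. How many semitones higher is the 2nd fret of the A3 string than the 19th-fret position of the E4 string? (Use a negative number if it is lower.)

A3 at fret 2 → B3 (MIDI 59); E4 at fret 19 → B5 (MIDI 83).
59 − 83 = -24, so the two pitches are 24 semitones apart.

-24 semitones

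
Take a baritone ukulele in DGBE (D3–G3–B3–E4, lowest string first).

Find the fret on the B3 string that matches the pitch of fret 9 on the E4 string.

Fret 9 on E4 is MIDI 64 + 9 = 73 (C#5). On the B3 string (open MIDI 59), that pitch is 73 − 59 = fret 14.

14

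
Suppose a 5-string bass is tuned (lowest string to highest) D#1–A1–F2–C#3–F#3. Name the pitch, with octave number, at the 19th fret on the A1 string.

E3

The open A1 string plus 19 semitones: A–A#–B–C–…–D–D#–E.
The walk passes from B into C 2 times, so the octave number goes from 1 to 3.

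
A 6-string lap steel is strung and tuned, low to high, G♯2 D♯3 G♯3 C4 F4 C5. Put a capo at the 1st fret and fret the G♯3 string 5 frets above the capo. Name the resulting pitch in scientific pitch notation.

The capo raises the open G♯3 by 1 semitone to A3; fretting 5 more gives G♯3 + 1 + 5 = G♯3 + 6 semitones = D4.

D4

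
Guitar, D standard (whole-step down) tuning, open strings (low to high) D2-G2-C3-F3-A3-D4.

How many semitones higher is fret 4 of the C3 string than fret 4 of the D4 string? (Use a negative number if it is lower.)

C3 at fret 4 → E3 (MIDI 52); D4 at fret 4 → F♯4 (MIDI 66).
52 − 66 = -14, so the two pitches are 14 semitones apart.

-14 semitones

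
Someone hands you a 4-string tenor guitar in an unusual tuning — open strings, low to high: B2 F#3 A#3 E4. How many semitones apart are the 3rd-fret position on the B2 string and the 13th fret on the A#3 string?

21 semitones

B2 at fret 3 → D3 (MIDI 50); A#3 at fret 13 → B4 (MIDI 71).
50 − 71 = -21, so the two pitches are 21 semitones apart, with B4 the higher.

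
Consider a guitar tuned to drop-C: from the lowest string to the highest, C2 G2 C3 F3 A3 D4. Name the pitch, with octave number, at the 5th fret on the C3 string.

F3

Each fret is one semitone, so C3 + 5 = F3.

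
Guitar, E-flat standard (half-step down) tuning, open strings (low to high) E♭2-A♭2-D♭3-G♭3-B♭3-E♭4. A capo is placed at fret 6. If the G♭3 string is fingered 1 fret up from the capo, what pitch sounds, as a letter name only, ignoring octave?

D♭

The capo raises the open G♭3 by 6 semitones to C4; fretting 1 more gives G♭3 + 6 + 1 = G♭3 + 7 semitones, landing on D♭.
(Also written C♯.)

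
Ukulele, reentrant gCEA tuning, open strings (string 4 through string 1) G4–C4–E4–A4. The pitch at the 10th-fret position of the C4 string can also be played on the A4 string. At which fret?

1

Fret 10 on C4 is MIDI 60 + 10 = 70 (A♯4). On the A4 string (open MIDI 69), that pitch is 70 − 69 = fret 1.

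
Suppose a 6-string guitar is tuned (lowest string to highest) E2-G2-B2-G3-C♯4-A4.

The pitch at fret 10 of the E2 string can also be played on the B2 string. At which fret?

3

Fret 10 on E2 is MIDI 40 + 10 = 50 (D3). On the B2 string (open MIDI 47), that pitch is 50 − 47 = fret 3.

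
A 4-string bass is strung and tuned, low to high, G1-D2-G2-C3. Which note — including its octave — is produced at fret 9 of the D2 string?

B2

D2 is MIDI 38. Adding 9 gives 47, which is B2.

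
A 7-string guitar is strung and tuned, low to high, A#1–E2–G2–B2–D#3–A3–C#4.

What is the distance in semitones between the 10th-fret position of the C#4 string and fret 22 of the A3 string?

8 semitones

C#4 at fret 10 → B4 (MIDI 71); A3 at fret 22 → G5 (MIDI 79).
71 − 79 = -8, so the two pitches are 8 semitones apart, with G5 the higher.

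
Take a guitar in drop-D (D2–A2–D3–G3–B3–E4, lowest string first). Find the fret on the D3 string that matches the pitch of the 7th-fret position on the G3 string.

12

Fret 7 on G3 is MIDI 55 + 7 = 62 (D4). On the D3 string (open MIDI 50), that pitch is 62 − 50 = fret 12.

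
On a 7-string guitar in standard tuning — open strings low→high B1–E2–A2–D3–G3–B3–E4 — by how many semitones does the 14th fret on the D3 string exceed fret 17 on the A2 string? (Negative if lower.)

2 semitones

D3 at fret 14 → E4 (MIDI 64); A2 at fret 17 → D4 (MIDI 62).
64 − 62 = 2, so the two pitches are 2 semitones apart.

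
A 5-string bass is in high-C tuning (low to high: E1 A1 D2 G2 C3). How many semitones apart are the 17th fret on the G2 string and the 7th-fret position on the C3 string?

G2 at fret 17 → C4 (MIDI 60); C3 at fret 7 → G3 (MIDI 55).
60 − 55 = 5, so the two pitches are 5 semitones apart, with C4 the higher.

5 semitones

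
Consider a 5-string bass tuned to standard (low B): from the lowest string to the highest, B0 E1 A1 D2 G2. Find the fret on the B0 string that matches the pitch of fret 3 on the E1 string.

8

E1 at fret 3 is E1 + 3 semitones = G1.
The open B0 string is 5 semitones below the open E1, so the same pitch on the B0 string lies at fret 3 + 5 = 8.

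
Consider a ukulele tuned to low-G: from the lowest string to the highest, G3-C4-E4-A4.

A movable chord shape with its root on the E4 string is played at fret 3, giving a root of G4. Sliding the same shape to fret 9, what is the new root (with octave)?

C#5

Moving from fret 3 to fret 9 shifts the root by 6 semitones.
G4 up 6 semitones is C#5.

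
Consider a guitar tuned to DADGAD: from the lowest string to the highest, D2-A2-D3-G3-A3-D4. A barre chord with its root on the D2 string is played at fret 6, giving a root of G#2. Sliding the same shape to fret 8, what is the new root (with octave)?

Moving from fret 6 to fret 8 shifts the root by 2 semitones.
G#2 up 2 semitones is A#2.

A#2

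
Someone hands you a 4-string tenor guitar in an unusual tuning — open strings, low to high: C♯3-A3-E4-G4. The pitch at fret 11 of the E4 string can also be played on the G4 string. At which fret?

8

Fret 11 on E4 is MIDI 64 + 11 = 75 (D♯5). On the G4 string (open MIDI 67), that pitch is 75 − 67 = fret 8.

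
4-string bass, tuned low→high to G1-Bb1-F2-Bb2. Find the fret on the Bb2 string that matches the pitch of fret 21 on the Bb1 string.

9

Bb1 at fret 21 is Bb1 + 21 semitones = G3.
The open Bb2 string is 12 semitones above the open Bb1, so the same pitch on the Bb2 string lies at fret 21 − 12 = 9.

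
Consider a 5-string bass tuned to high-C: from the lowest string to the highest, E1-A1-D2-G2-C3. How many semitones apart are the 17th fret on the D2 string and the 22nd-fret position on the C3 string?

D2 at fret 17 → G3 (MIDI 55); C3 at fret 22 → A#4 (MIDI 70).
55 − 70 = -15, so the two pitches are 15 semitones apart, with A#4 the higher.

15 semitones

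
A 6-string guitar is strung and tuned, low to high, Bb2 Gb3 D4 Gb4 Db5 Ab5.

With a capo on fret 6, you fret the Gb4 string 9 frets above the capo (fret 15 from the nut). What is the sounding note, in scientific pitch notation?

The capo raises the open Gb4 by 6 semitones to C5; fretting 9 more gives Gb4 + 6 + 9 = Gb4 + 15 semitones = A5.

A5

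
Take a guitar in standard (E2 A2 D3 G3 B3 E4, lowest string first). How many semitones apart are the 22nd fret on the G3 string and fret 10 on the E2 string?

G3 at fret 22 → F5 (MIDI 77); E2 at fret 10 → D3 (MIDI 50).
77 − 50 = 27, so the two pitches are 27 semitones apart, with F5 the higher.

27 semitones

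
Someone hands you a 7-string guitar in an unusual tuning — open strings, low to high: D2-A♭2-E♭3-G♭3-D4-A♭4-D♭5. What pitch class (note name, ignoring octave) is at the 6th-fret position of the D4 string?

A♭

D4 is MIDI 62. Adding 6 gives 68; 68 mod 12 = 8, i.e. A♭.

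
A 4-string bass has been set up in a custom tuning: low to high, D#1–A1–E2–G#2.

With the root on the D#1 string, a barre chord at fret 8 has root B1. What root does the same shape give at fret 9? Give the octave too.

C2

Moving from fret 8 to fret 9 shifts the root by 1 semitone.
B1 up 1 semitone is C2.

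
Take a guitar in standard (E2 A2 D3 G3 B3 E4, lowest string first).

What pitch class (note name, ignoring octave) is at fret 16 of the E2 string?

E2 is MIDI 40. Adding 16 gives 56; 56 mod 12 = 8, i.e. G#.

G#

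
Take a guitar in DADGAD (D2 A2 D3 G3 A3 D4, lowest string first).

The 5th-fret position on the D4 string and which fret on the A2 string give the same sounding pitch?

22

D4 at fret 5 is D4 + 5 semitones = G4.
The open A2 string is 17 semitones below the open D4, so the same pitch on the A2 string lies at fret 5 + 17 = 22.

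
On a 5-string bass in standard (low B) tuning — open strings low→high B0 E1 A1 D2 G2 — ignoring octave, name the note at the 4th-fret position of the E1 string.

G#

The open E1 string plus 4 semitones: E–F–F#–G–G#.
(Equivalently spelled Ab.)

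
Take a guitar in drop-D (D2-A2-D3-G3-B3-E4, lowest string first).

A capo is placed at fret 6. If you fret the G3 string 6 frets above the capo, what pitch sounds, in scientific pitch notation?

G4

The capo raises the open G3 by 6 semitones to C#4; fretting 6 more gives G3 + 6 + 6 = G3 + 12 semitones = G4.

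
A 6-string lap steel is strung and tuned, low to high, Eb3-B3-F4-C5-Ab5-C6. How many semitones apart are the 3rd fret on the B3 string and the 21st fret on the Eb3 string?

10 semitones

B3 at fret 3 → D4 (MIDI 62); Eb3 at fret 21 → C5 (MIDI 72).
62 − 72 = -10, so the two pitches are 10 semitones apart, with C5 the higher.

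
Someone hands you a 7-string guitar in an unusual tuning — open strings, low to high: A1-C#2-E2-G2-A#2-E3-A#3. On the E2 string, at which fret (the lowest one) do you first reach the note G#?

From E2, count semitones up the chromatic scale until reaching G#: E–F–F#–G–G# — 4 steps.

4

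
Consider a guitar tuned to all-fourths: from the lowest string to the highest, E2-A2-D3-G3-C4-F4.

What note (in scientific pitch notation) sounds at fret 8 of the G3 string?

The open G3 string plus 8 semitones: G–G#–A–A#–B–C–C#–D–D#.
The walk passes from B into C once, so the octave number goes from 3 to 4.
(Equivalently spelled Eb4.)

D#4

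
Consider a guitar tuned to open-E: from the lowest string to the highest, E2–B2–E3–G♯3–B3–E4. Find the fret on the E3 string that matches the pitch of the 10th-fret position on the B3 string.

B3 at fret 10 is B3 + 10 semitones = A4.
The open E3 string is 7 semitones below the open B3, so the same pitch on the E3 string lies at fret 10 + 7 = 17.

17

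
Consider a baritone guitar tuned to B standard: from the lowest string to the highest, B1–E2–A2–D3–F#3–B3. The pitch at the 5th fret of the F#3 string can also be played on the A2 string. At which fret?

Fret 5 on F#3 is MIDI 54 + 5 = 59 (B3). On the A2 string (open MIDI 45), that pitch is 59 − 45 = fret 14.

14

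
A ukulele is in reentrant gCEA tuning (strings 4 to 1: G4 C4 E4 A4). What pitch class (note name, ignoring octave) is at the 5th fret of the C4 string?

F

C4 is MIDI 60. Adding 5 gives 65; 65 mod 12 = 5, i.e. F.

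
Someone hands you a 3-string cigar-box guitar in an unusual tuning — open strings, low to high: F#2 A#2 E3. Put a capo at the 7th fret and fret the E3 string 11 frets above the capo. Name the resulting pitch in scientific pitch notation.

A#4

The capo raises the open E3 by 7 semitones to B3; fretting 11 more gives E3 + 7 + 11 = E3 + 18 semitones = A#4.
(Also written Bb.)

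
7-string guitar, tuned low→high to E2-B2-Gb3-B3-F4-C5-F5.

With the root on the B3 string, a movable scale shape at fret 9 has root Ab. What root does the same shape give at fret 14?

Db

Moving from fret 9 to fret 14 shifts the root by 5 semitones.
Ab up 5 semitones is Db.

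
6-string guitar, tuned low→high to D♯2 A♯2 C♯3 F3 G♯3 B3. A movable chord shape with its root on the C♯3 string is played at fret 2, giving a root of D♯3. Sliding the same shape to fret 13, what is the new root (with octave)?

Moving from fret 2 to fret 13 shifts the root by 11 semitones.
D♯3 up 11 semitones is D4.

D4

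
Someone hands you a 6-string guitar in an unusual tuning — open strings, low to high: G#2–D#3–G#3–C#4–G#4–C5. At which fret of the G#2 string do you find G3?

11

G3 is 11 semitones above the open G#2 (G#–A–A#–B–…–F–F#–G), so it sits at fret 11.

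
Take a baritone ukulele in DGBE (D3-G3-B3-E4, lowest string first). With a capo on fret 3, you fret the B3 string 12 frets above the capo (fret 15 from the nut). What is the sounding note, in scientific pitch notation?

The capo raises the open B3 by 3 semitones to D4; fretting 12 more gives B3 + 3 + 12 = B3 + 15 semitones = D5.

D5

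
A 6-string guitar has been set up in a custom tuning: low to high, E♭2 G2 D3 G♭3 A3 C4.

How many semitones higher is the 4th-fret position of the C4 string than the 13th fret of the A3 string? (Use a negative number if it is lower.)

C4 at fret 4 → E4 (MIDI 64); A3 at fret 13 → B♭4 (MIDI 70).
64 − 70 = -6, so the two pitches are 6 semitones apart.

-6 semitones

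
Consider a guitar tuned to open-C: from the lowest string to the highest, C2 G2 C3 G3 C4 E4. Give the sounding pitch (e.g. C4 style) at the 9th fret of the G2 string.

E3

Each fret is one semitone, so G2 + 9 = E3.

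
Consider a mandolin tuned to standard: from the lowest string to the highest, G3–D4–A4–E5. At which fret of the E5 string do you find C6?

C6 is 8 semitones above the open E5 (E–F–F#–G–G#–A–A#–B–C), so it sits at fret 8.

8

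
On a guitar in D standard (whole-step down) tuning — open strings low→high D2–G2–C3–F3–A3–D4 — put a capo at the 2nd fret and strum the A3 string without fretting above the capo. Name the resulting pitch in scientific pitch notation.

The capo raises the open A3 by 2 semitones to B3; fretting 0 more gives A3 + 2 + 0 = A3 + 2 semitones = B3.

B3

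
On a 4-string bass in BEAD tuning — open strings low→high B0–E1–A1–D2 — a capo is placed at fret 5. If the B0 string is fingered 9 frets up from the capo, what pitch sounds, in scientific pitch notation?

The capo raises the open B0 by 5 semitones to E1; fretting 9 more gives B0 + 5 + 9 = B0 + 14 semitones = C♯2.

C♯2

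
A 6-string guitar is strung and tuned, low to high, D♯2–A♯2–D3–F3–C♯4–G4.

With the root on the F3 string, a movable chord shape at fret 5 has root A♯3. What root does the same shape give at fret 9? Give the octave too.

Moving from fret 5 to fret 9 shifts the root by 4 semitones.
A♯3 up 4 semitones is D4.

D4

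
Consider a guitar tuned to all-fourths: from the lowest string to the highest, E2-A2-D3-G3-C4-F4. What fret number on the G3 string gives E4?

9

E4 is 9 semitones above the open G3 (G–G#–A–A#–B–C–C#–D–D#–E), so it sits at fret 9.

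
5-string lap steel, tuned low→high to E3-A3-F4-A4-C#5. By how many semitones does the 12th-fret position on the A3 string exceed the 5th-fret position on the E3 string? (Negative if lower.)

12 semitones

A3 at fret 12 → A4 (MIDI 69); E3 at fret 5 → A3 (MIDI 57).
69 − 57 = 12, so the two pitches are 12 semitones apart.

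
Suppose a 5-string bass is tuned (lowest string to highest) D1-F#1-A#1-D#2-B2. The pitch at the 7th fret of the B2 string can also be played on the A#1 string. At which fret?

Fret 7 on B2 is MIDI 47 + 7 = 54 (F#3). On the A#1 string (open MIDI 34), that pitch is 54 − 34 = fret 20.

20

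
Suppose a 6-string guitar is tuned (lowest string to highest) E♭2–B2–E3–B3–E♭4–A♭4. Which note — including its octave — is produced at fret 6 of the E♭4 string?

A4

Each fret is one semitone, so E♭4 + 6 = A4.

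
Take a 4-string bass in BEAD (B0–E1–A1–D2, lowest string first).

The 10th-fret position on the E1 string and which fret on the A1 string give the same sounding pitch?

5

Fret 10 on E1 is MIDI 28 + 10 = 38 (D2). On the A1 string (open MIDI 33), that pitch is 38 − 33 = fret 5.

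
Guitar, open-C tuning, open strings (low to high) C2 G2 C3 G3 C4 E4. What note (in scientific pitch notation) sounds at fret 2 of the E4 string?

F♯4

E4 is MIDI 64. Adding 2 gives 66, which is F♯4.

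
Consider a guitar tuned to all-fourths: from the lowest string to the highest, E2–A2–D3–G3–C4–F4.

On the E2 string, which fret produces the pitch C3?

C3 is 8 semitones above the open E2 (E–F–F#–G–G#–A–A#–B–C), so it sits at fret 8.

8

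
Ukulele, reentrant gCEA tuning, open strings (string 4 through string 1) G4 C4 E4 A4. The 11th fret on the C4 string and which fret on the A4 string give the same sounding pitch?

C4 at fret 11 is C4 + 11 semitones = B4.
The open A4 string is 9 semitones above the open C4, so the same pitch on the A4 string lies at fret 11 − 9 = 2.

2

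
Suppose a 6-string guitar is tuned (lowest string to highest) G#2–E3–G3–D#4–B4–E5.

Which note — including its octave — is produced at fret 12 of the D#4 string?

Each fret is one semitone, so D#4 + 12 = D#5.
(Equivalently spelled Eb5.)

D#5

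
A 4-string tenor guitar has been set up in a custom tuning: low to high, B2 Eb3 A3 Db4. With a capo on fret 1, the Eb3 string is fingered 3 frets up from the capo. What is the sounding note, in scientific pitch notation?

G3

The capo raises the open Eb3 by 1 semitone to E3; fretting 3 more gives Eb3 + 1 + 3 = Eb3 + 4 semitones = G3.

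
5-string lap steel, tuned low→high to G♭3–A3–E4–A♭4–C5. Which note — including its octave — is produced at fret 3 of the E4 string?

G4

Each fret is one semitone, so E4 + 3 = G4.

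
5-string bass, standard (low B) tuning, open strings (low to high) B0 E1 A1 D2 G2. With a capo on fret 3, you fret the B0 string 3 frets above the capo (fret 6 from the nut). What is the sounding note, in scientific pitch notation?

F1

The capo raises the open B0 by 3 semitones to D1; fretting 3 more gives B0 + 3 + 3 = B0 + 6 semitones = F1.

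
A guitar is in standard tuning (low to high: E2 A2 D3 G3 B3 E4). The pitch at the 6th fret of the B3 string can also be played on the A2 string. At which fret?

Fret 6 on B3 is MIDI 59 + 6 = 65 (F4). On the A2 string (open MIDI 45), that pitch is 65 − 45 = fret 20.

20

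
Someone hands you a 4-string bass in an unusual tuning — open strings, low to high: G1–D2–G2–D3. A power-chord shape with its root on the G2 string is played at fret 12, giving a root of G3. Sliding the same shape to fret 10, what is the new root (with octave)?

Moving from fret 12 to fret 10 shifts the root by -2 semitones.
G3 down 2 semitones is F3.

F3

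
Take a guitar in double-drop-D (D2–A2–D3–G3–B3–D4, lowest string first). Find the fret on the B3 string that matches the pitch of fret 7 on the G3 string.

3

Fret 7 on G3 is MIDI 55 + 7 = 62 (D4). On the B3 string (open MIDI 59), that pitch is 62 − 59 = fret 3.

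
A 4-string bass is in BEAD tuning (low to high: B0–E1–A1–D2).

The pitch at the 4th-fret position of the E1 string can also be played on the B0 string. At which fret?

9

Fret 4 on E1 is MIDI 28 + 4 = 32 (G#1). On the B0 string (open MIDI 23), that pitch is 32 − 23 = fret 9.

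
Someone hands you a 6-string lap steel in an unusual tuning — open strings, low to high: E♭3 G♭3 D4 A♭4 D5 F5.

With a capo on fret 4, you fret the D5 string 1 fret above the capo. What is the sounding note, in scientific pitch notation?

The capo raises the open D5 by 4 semitones to G♭5; fretting 1 more gives D5 + 4 + 1 = D5 + 5 semitones = G5.

G5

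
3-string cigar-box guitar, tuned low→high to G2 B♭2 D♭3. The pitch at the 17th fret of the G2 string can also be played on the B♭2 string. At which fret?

14

Fret 17 on G2 is MIDI 43 + 17 = 60 (C4). On the B♭2 string (open MIDI 46), that pitch is 60 − 46 = fret 14.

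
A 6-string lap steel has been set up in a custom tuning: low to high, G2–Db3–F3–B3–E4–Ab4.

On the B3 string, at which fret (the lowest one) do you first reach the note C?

From B3, count semitones up the chromatic scale until reaching C: B–C — 1 step.

1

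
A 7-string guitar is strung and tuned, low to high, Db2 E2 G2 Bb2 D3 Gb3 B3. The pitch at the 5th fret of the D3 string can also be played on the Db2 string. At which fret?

D3 at fret 5 is D3 + 5 semitones = G3.
The open Db2 string is 13 semitones below the open D3, so the same pitch on the Db2 string lies at fret 5 + 13 = 18.

18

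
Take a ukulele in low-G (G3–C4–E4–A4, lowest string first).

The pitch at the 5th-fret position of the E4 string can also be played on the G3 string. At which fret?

E4 at fret 5 is E4 + 5 semitones = A4.
The open G3 string is 9 semitones below the open E4, so the same pitch on the G3 string lies at fret 5 + 9 = 14.

14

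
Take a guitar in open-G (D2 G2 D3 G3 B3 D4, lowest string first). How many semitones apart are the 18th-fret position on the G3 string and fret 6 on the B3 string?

G3 at fret 18 → C♯5 (MIDI 73); B3 at fret 6 → F4 (MIDI 65).
73 − 65 = 8, so the two pitches are 8 semitones apart, with C♯5 the higher.

8 semitones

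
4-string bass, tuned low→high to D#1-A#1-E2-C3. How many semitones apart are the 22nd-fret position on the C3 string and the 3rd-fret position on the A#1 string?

C3 at fret 22 → A#4 (MIDI 70); A#1 at fret 3 → C#2 (MIDI 37).
70 − 37 = 33, so the two pitches are 33 semitones apart, with A#4 the higher.

33 semitones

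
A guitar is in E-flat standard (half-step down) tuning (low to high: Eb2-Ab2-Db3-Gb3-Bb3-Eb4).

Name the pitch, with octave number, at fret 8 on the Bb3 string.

The open Bb3 string plus 8 semitones: Bb–B–C–Db–D–Eb–E–F–Gb.
The walk passes from B into C once, so the octave number goes from 3 to 4.
(Equivalently spelled F#4.)

Gb4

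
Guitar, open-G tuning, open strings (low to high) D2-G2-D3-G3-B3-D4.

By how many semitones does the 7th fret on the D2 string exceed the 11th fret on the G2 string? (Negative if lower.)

-9 semitones

D2 at fret 7 → A2 (MIDI 45); G2 at fret 11 → F#3 (MIDI 54).
45 − 54 = -9, so the two pitches are 9 semitones apart.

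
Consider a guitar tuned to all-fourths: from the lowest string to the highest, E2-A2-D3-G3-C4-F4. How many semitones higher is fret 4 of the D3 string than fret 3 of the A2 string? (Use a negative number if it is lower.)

6 semitones

D3 at fret 4 → F#3 (MIDI 54); A2 at fret 3 → C3 (MIDI 48).
54 − 48 = 6, so the two pitches are 6 semitones apart.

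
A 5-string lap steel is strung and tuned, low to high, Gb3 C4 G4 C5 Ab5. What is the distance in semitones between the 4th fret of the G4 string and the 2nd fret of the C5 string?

G4 at fret 4 → B4 (MIDI 71); C5 at fret 2 → D5 (MIDI 74).
71 − 74 = -3, so the two pitches are 3 semitones apart, with D5 the higher.

3 semitones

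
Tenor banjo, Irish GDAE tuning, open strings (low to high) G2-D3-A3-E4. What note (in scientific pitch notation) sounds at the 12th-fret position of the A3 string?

A4

Each fret is one semitone, so A3 + 12 = A4.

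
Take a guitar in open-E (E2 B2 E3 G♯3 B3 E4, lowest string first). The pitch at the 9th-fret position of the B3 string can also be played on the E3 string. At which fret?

16

B3 at fret 9 is B3 + 9 semitones = G♯4.
The open E3 string is 7 semitones below the open B3, so the same pitch on the E3 string lies at fret 9 + 7 = 16.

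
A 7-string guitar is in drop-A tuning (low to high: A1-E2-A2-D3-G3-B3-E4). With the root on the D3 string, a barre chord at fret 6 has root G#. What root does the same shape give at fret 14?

Moving from fret 6 to fret 14 shifts the root by 8 semitones.
G# up 8 semitones is E.

E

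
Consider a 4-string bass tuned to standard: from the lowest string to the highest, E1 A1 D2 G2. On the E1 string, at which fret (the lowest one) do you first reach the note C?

From E1, count semitones up the chromatic scale until reaching C: E–F–F#–G–G#–A–A#–B–C — 8 steps.

8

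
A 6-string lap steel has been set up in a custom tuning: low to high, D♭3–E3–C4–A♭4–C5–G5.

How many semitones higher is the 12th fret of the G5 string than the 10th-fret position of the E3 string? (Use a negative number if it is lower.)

29 semitones

G5 at fret 12 → G6 (MIDI 91); E3 at fret 10 → D4 (MIDI 62).
91 − 62 = 29, so the two pitches are 29 semitones apart.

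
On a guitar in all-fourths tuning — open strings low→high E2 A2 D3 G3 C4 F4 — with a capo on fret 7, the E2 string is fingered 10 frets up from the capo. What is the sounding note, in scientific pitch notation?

A3

The capo raises the open E2 by 7 semitones to B2; fretting 10 more gives E2 + 7 + 10 = E2 + 17 semitones = A3.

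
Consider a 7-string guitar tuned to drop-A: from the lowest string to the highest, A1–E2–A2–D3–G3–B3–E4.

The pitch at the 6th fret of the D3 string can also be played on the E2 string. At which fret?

D3 at fret 6 is D3 + 6 semitones = G#3.
The open E2 string is 10 semitones below the open D3, so the same pitch on the E2 string lies at fret 6 + 10 = 16.

16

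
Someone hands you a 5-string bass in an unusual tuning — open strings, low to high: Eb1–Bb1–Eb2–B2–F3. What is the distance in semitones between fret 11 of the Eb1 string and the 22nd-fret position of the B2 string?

31 semitones

Eb1 at fret 11 → D2 (MIDI 38); B2 at fret 22 → A4 (MIDI 69).
38 − 69 = -31, so the two pitches are 31 semitones apart, with A4 the higher.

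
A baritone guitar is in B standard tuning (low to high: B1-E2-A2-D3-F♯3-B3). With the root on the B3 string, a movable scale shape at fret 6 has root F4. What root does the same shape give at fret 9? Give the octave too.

G♯4

Moving from fret 6 to fret 9 shifts the root by 3 semitones.
F4 up 3 semitones is G♯4.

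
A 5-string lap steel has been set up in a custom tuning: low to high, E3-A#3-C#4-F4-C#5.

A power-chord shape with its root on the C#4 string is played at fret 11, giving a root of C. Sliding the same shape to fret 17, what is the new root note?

F#

Moving from fret 11 to fret 17 shifts the root by 6 semitones.
C up 6 semitones is F#.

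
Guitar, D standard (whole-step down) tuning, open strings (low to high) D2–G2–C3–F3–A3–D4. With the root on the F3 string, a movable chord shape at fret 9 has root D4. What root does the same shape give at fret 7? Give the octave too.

Moving from fret 9 to fret 7 shifts the root by -2 semitones.
D4 down 2 semitones is C4.

C4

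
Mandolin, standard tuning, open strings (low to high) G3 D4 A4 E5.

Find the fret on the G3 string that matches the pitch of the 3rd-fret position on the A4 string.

17

Fret 3 on A4 is MIDI 69 + 3 = 72 (C5). On the G3 string (open MIDI 55), that pitch is 72 − 55 = fret 17.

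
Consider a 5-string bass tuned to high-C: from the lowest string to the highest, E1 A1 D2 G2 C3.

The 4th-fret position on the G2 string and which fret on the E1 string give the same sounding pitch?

19

Fret 4 on G2 is MIDI 43 + 4 = 47 (B2). On the E1 string (open MIDI 28), that pitch is 47 − 28 = fret 19.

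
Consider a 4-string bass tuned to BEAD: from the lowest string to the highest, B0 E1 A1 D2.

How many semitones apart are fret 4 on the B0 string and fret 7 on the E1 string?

B0 at fret 4 → D#1 (MIDI 27); E1 at fret 7 → B1 (MIDI 35).
27 − 35 = -8, so the two pitches are 8 semitones apart, with B1 the higher.

8 semitones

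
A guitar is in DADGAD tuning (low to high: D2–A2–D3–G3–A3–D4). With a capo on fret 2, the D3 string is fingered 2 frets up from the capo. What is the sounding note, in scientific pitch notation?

The capo raises the open D3 by 2 semitones to E3; fretting 2 more gives D3 + 2 + 2 = D3 + 4 semitones = F#3.
(Also written Gb.)

F#3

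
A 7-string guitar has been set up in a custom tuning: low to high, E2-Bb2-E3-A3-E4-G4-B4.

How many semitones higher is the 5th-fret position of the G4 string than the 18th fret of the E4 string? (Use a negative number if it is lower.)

-10 semitones

G4 at fret 5 → C5 (MIDI 72); E4 at fret 18 → Bb5 (MIDI 82).
72 − 82 = -10, so the two pitches are 10 semitones apart.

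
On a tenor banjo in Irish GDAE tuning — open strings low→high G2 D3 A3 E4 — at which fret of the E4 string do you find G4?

G4 is 3 semitones above the open E4 (E–F–F#–G), so it sits at fret 3.

3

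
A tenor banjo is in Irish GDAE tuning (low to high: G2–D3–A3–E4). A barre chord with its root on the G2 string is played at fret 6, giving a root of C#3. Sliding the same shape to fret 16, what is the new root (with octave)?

B3

Moving from fret 6 to fret 16 shifts the root by 10 semitones.
C#3 up 10 semitones is B3.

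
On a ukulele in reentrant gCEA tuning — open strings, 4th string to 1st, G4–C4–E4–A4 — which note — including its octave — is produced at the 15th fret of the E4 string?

G5

E4 is MIDI 64. Adding 15 gives 79, which is G5.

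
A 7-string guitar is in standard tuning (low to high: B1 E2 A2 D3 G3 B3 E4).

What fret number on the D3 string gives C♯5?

23

C♯5 is 23 semitones above the open D3 (D–D#–E–F–…–B–C–C#), so it sits at fret 23.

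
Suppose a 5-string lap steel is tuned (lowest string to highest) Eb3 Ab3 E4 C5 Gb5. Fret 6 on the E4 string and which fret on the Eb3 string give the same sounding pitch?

19

Fret 6 on E4 is MIDI 64 + 6 = 70 (Bb4). On the Eb3 string (open MIDI 51), that pitch is 70 − 51 = fret 19.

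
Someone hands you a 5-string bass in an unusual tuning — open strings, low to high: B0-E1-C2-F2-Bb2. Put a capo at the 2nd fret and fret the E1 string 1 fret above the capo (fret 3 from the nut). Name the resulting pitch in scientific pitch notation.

The capo raises the open E1 by 2 semitones to Gb1; fretting 1 more gives E1 + 2 + 1 = E1 + 3 semitones = G1.

G1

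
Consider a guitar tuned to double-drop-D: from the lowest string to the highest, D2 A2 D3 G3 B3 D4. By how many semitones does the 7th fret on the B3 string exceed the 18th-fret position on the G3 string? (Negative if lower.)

B3 at fret 7 → F#4 (MIDI 66); G3 at fret 18 → C#5 (MIDI 73).
66 − 73 = -7, so the two pitches are 7 semitones apart.

-7 semitones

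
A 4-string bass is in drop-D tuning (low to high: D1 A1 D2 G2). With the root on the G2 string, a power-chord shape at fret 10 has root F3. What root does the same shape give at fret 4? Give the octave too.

B2

Moving from fret 10 to fret 4 shifts the root by -6 semitones.
F3 down 6 semitones is B2.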